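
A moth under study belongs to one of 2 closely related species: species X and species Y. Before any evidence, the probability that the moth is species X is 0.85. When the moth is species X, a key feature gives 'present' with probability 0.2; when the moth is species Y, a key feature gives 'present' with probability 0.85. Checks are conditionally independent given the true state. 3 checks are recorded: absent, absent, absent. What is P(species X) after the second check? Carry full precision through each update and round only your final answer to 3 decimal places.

0.994

After 'absent': P(species X) = 0.8·0.8500 / (0.8·0.8500 + 0.15·0.1500) ≈ 0.9680
After 'absent': P(species X) = 0.8·0.9680 / (0.8·0.9680 + 0.15·0.0320) ≈ 0.9938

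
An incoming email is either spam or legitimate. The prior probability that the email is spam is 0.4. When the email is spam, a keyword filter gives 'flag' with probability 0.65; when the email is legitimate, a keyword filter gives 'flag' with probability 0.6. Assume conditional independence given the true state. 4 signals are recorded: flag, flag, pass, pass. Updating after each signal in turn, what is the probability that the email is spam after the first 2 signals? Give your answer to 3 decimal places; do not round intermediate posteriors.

Each posterior becomes the prior for the next update.
After 'flag': P(spam) = 0.65·0.4000 / (0.65·0.4000 + 0.6·0.6000) ≈ 0.4194
After 'flag': P(spam) = 0.65·0.4194 / (0.65·0.4194 + 0.6·0.5806) ≈ 0.4390

0.439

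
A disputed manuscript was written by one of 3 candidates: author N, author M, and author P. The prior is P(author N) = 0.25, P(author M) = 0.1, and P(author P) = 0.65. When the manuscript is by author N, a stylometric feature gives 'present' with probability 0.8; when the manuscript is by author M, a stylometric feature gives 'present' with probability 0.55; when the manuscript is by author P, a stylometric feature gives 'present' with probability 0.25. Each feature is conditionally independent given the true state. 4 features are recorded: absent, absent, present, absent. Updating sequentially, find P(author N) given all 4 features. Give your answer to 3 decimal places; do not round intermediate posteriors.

0.021

Each posterior becomes the prior for the next update.
After 'absent': normaliser = 0.2·0.2500 + 0.45·0.1000 + 0.75·0.6500; P(author N) ≈ 0.0858, P(author M) ≈ 0.0773, P(author P) ≈ 0.8369
After 'absent': normaliser = 0.2·0.0858 + 0.45·0.0773 + 0.75·0.8369; P(author N) ≈ 0.0253, P(author M) ≈ 0.0512, P(author P) ≈ 0.9236
After 'present': normaliser = 0.8·0.0253 + 0.55·0.0512 + 0.25·0.9236; P(author N) ≈ 0.0724, P(author M) ≈ 0.1008, P(author P) ≈ 0.8269
After 'absent': normaliser = 0.2·0.0724 + 0.45·0.1008 + 0.75·0.8269; P(author N) ≈ 0.0213, P(author M) ≈ 0.0667, P(author P) ≈ 0.9120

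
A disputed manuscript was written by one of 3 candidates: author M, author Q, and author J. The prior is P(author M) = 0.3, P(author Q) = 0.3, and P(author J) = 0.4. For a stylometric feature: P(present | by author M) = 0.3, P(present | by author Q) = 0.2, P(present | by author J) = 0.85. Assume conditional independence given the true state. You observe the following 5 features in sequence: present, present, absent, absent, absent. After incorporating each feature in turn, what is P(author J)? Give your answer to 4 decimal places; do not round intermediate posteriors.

After 'present': normaliser = 0.3·0.3000 + 0.2·0.3000 + 0.85·0.4000; P(author M) ≈ 0.1837, P(author Q) ≈ 0.1224, P(author J) ≈ 0.6939
After 'present': normaliser = 0.3·0.1837 + 0.2·0.1224 + 0.85·0.6939; P(author M) ≈ 0.0823, P(author Q) ≈ 0.0366, P(author J) ≈ 0.8811
After 'absent': normaliser = 0.7·0.0823 + 0.8·0.0366 + 0.15·0.8811; P(author M) ≈ 0.2630, P(author Q) ≈ 0.1336, P(author J) ≈ 0.6033
After 'absent': normaliser = 0.7·0.2630 + 0.8·0.1336 + 0.15·0.6033; P(author M) ≈ 0.4826, P(author Q) ≈ 0.2802, P(author J) ≈ 0.2372
After 'absent': normaliser = 0.7·0.4826 + 0.8·0.2802 + 0.15·0.2372; P(author M) ≈ 0.5654, P(author Q) ≈ 0.3751, P(author J) ≈ 0.0595

0.0595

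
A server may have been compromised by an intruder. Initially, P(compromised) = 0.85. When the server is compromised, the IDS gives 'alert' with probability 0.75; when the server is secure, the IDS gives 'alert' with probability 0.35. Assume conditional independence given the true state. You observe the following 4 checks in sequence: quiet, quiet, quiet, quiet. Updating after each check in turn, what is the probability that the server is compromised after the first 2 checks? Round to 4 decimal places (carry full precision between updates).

After 'quiet': P(compromised) = 0.25·0.8500 / (0.25·0.8500 + 0.65·0.1500) ≈ 0.6855
After 'quiet': P(compromised) = 0.25·0.6855 / (0.25·0.6855 + 0.65·0.3145) ≈ 0.4560

0.4560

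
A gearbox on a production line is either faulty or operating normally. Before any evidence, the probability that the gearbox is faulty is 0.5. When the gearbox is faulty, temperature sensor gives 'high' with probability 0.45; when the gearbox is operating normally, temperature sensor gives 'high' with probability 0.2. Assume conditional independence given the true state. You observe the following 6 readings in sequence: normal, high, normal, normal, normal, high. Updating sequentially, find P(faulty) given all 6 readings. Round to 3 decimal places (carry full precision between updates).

0.531

After 'normal': P(faulty) = 0.55·0.5000 / (0.55·0.5000 + 0.8·0.5000) ≈ 0.4074
After 'high': P(faulty) = 0.45·0.4074 / (0.45·0.4074 + 0.2·0.5926) ≈ 0.6074
After 'normal': P(faulty) = 0.55·0.6074 / (0.55·0.6074 + 0.8·0.3926) ≈ 0.5154
After 'normal': P(faulty) = 0.55·0.5154 / (0.55·0.5154 + 0.8·0.4846) ≈ 0.4223
After 'normal': P(faulty) = 0.55·0.4223 / (0.55·0.4223 + 0.8·0.5777) ≈ 0.3345
After 'high': P(faulty) = 0.45·0.3345 / (0.45·0.3345 + 0.2·0.6655) ≈ 0.5307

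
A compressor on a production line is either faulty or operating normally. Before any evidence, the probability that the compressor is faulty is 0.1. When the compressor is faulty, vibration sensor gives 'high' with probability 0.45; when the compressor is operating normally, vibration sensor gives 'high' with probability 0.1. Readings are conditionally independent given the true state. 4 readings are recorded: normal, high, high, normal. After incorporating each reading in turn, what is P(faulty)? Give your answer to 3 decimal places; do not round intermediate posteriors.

After 'normal': P(faulty) = 0.55·0.1000 / (0.55·0.1000 + 0.9·0.9000) ≈ 0.0636
After 'high': P(faulty) = 0.45·0.0636 / (0.45·0.0636 + 0.1·0.9364) ≈ 0.2340
After 'high': P(faulty) = 0.45·0.2340 / (0.45·0.2340 + 0.1·0.7660) ≈ 0.5789
After 'normal': P(faulty) = 0.55·0.5789 / (0.55·0.5789 + 0.9·0.4211) ≈ 0.4566

0.457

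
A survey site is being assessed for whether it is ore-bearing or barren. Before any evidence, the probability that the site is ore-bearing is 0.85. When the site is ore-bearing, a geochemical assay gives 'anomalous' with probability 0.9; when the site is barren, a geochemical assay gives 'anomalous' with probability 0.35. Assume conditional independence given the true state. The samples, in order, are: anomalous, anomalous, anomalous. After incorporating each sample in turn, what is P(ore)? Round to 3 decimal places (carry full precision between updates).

After 'anomalous': P(ore) = 0.9·0.8500 / (0.9·0.8500 + 0.35·0.1500) ≈ 0.9358
After 'anomalous': P(ore) = 0.9·0.9358 / (0.9·0.9358 + 0.35·0.0642) ≈ 0.9740
After 'anomalous': P(ore) = 0.9·0.9740 / (0.9·0.9740 + 0.35·0.0260) ≈ 0.9897

0.990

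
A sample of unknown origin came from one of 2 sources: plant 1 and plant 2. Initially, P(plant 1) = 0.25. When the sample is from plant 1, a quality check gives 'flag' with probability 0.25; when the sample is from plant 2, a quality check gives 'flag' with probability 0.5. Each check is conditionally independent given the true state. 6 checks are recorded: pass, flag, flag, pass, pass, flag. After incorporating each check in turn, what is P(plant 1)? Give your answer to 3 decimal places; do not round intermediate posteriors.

Each posterior becomes the prior for the next update.
After 'pass': P(plant 1) = 0.75·0.2500 / (0.75·0.2500 + 0.5·0.7500) ≈ 0.3333
After 'flag': P(plant 1) = 0.25·0.3333 / (0.25·0.3333 + 0.5·0.6667) ≈ 0.2000
After 'flag': P(plant 1) = 0.25·0.2000 / (0.25·0.2000 + 0.5·0.8000) ≈ 0.1111
After 'pass': P(plant 1) = 0.75·0.1111 / (0.75·0.1111 + 0.5·0.8889) ≈ 0.1579
After 'pass': P(plant 1) = 0.75·0.1579 / (0.75·0.1579 + 0.5·0.8421) ≈ 0.2195
After 'flag': P(plant 1) = 0.25·0.2195 / (0.25·0.2195 + 0.5·0.7805) ≈ 0.1233

0.123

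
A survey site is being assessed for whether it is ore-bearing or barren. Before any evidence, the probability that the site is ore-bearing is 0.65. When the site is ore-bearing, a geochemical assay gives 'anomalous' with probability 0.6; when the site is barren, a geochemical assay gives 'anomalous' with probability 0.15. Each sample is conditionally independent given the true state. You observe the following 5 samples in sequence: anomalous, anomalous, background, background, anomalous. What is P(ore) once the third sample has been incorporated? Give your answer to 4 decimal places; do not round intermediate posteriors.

0.9333

After 'anomalous': P(ore) = 0.6·0.6500 / (0.6·0.6500 + 0.15·0.3500) ≈ 0.8814
After 'anomalous': P(ore) = 0.6·0.8814 / (0.6·0.8814 + 0.15·0.1186) ≈ 0.9674
After 'background': P(ore) = 0.4·0.9674 / (0.4·0.9674 + 0.85·0.0326) ≈ 0.9333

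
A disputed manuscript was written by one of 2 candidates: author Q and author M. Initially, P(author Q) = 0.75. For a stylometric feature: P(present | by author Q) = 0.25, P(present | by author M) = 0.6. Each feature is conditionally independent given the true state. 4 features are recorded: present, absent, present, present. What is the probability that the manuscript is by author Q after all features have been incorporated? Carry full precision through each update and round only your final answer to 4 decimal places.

After 'present': P(author Q) = 0.25·0.7500 / (0.25·0.7500 + 0.6·0.2500) ≈ 0.5556
After 'absent': P(author Q) = 0.75·0.5556 / (0.75·0.5556 + 0.4·0.4444) ≈ 0.7009
After 'present': P(author Q) = 0.25·0.7009 / (0.25·0.7009 + 0.6·0.2991) ≈ 0.4941
After 'present': P(author Q) = 0.25·0.4941 / (0.25·0.4941 + 0.6·0.5059) ≈ 0.2892

0.2892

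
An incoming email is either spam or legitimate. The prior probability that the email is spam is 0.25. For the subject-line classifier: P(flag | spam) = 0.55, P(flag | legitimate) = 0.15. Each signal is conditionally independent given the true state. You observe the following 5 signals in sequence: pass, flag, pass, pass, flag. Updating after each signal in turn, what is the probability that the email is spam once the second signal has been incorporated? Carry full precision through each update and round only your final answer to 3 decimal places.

0.393

After 'pass': P(spam) = 0.45·0.2500 / (0.45·0.2500 + 0.85·0.7500) ≈ 0.1500
After 'flag': P(spam) = 0.55·0.1500 / (0.55·0.1500 + 0.15·0.8500) ≈ 0.3929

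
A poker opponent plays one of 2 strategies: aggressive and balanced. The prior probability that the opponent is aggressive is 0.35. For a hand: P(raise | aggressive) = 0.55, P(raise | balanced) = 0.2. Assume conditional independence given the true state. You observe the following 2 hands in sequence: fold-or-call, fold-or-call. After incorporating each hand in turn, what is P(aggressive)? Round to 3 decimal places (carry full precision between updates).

Each posterior becomes the prior for the next update.
After 'fold-or-call': P(aggressive) = 0.45·0.3500 / (0.45·0.3500 + 0.8·0.6500) ≈ 0.2325
After 'fold-or-call': P(aggressive) = 0.45·0.2325 / (0.45·0.2325 + 0.8·0.7675) ≈ 0.1456

0.146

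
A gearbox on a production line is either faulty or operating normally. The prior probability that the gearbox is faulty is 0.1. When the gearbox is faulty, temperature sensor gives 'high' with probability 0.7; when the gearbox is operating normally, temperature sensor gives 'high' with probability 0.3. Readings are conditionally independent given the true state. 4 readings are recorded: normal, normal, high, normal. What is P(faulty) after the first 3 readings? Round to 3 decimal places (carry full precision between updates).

After 'normal': P(faulty) = 0.3·0.1000 / (0.3·0.1000 + 0.7·0.9000) ≈ 0.0455
After 'normal': P(faulty) = 0.3·0.0455 / (0.3·0.0455 + 0.7·0.9545) ≈ 0.0200
After 'high': P(faulty) = 0.7·0.0200 / (0.7·0.0200 + 0.3·0.9800) ≈ 0.0455

0.045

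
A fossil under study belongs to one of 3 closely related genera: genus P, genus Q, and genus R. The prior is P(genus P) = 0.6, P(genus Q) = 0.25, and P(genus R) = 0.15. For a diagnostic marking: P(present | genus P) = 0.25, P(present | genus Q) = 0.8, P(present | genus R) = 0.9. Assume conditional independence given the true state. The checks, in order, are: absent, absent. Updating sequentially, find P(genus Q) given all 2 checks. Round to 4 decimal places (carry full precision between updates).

0.0287

After 'absent': normaliser = 0.75·0.6000 + 0.2·0.2500 + 0.1·0.1500; P(genus P) ≈ 0.8738, P(genus Q) ≈ 0.0971, P(genus R) ≈ 0.0291
After 'absent': normaliser = 0.75·0.8738 + 0.2·0.0971 + 0.1·0.0291; P(genus P) ≈ 0.9670, P(genus Q) ≈ 0.0287, P(genus R) ≈ 0.0043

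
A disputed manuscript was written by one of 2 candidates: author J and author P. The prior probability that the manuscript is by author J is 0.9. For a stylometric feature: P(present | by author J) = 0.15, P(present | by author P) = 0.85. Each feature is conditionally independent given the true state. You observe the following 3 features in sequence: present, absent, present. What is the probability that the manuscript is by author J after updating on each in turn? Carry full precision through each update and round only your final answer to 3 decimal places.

Each posterior becomes the prior for the next update.
After 'present': P(author J) = 0.15·0.9000 / (0.15·0.9000 + 0.85·0.1000) ≈ 0.6136
After 'absent': P(author J) = 0.85·0.6136 / (0.85·0.6136 + 0.15·0.3864) ≈ 0.9000
After 'present': P(author J) = 0.15·0.9000 / (0.15·0.9000 + 0.85·0.1000) ≈ 0.6136

0.614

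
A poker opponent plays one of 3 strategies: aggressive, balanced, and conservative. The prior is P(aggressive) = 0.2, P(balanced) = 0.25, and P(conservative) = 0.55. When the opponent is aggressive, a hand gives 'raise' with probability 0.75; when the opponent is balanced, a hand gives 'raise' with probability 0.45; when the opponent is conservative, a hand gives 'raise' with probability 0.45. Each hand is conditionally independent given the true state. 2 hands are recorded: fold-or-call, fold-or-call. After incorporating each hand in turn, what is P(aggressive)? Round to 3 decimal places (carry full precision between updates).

0.049

After 'fold-or-call': normaliser = 0.25·0.2000 + 0.55·0.2500 + 0.55·0.5500; P(aggressive) ≈ 0.1020, P(balanced) ≈ 0.2806, P(conservative) ≈ 0.6173
After 'fold-or-call': normaliser = 0.25·0.1020 + 0.55·0.2806 + 0.55·0.6173; P(aggressive) ≈ 0.0491, P(balanced) ≈ 0.2972, P(conservative) ≈ 0.6537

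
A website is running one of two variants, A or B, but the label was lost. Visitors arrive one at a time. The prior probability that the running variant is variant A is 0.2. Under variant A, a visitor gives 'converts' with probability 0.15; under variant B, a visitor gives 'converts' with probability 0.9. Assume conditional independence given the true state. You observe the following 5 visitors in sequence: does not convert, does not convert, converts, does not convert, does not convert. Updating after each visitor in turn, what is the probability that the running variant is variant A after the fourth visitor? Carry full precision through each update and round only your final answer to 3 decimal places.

After 'does not convert': P(A) = 0.85·0.2000 / (0.85·0.2000 + 0.1·0.8000) ≈ 0.6800
After 'does not convert': P(A) = 0.85·0.6800 / (0.85·0.6800 + 0.1·0.3200) ≈ 0.9475
After 'converts': P(A) = 0.15·0.9475 / (0.15·0.9475 + 0.9·0.0525) ≈ 0.7506
After 'does not convert': P(A) = 0.85·0.7506 / (0.85·0.7506 + 0.1·0.2494) ≈ 0.9624

0.962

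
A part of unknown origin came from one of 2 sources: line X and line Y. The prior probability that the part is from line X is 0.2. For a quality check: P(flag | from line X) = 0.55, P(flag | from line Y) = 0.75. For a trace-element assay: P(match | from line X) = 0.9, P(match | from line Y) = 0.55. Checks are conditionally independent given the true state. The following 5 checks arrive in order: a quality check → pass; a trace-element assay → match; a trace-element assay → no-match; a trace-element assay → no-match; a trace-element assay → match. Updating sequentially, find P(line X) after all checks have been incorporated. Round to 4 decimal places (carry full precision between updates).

Apply Bayes' rule sequentially, carrying P(line X) forward.
After a quality check='pass': P(line X) = 0.45·0.2000 / (0.45·0.2000 + 0.25·0.8000) ≈ 0.3103
After a trace-element assay='match': P(line X) = 0.9·0.3103 / (0.9·0.3103 + 0.55·0.6897) ≈ 0.4241
After a trace-element assay='no-match': P(line X) = 0.1·0.4241 / (0.1·0.4241 + 0.45·0.5759) ≈ 0.1406
After a trace-element assay='no-match': P(line X) = 0.1·0.1406 / (0.1·0.1406 + 0.45·0.8594) ≈ 0.0351
After a trace-element assay='match': P(line X) = 0.9·0.0351 / (0.9·0.0351 + 0.55·0.9649) ≈ 0.0562

0.0562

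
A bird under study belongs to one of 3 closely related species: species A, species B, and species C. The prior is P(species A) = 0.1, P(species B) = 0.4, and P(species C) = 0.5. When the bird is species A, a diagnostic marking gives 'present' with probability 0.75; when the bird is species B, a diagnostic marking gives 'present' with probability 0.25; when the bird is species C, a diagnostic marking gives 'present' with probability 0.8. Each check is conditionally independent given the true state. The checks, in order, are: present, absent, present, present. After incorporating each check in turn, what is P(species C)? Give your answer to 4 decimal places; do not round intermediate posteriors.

Each posterior becomes the prior for the next update.
After 'present': normaliser = 0.75·0.1000 + 0.25·0.4000 + 0.8·0.5000; P(species A) ≈ 0.1304, P(species B) ≈ 0.1739, P(species C) ≈ 0.6957
After 'absent': normaliser = 0.25·0.1304 + 0.75·0.1739 + 0.2·0.6957; P(species A) ≈ 0.1079, P(species B) ≈ 0.4317, P(species C) ≈ 0.4604
After 'present': normaliser = 0.75·0.1079 + 0.25·0.4317 + 0.8·0.4604; P(species A) ≈ 0.1453, P(species B) ≈ 0.1937, P(species C) ≈ 0.6611
After 'present': normaliser = 0.75·0.1453 + 0.25·0.1937 + 0.8·0.6611; P(species A) ≈ 0.1588, P(species B) ≈ 0.0706, P(species C) ≈ 0.7707

0.7707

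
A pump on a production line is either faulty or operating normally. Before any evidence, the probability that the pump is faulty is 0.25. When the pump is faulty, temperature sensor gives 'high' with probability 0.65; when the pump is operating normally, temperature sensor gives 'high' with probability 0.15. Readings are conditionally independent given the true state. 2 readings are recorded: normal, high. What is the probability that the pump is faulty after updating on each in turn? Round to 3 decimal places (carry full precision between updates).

0.373

Each posterior becomes the prior for the next update.
After 'normal': P(faulty) = 0.35·0.2500 / (0.35·0.2500 + 0.85·0.7500) ≈ 0.1207
After 'high': P(faulty) = 0.65·0.1207 / (0.65·0.1207 + 0.15·0.8793) ≈ 0.3730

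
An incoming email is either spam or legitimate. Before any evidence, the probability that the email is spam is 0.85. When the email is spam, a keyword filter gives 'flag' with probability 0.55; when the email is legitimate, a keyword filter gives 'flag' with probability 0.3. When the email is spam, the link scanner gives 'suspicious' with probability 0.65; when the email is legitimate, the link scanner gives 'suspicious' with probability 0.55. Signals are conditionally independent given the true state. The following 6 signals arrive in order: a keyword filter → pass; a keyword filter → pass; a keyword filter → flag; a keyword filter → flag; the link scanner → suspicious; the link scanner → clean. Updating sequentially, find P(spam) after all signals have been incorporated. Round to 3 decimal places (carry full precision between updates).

0.879

Each posterior becomes the prior for the next update.
After a keyword filter='pass': P(spam) = 0.45·0.8500 / (0.45·0.8500 + 0.7·0.1500) ≈ 0.7846
After a keyword filter='pass': P(spam) = 0.45·0.7846 / (0.45·0.7846 + 0.7·0.2154) ≈ 0.7008
After a keyword filter='flag': P(spam) = 0.55·0.7008 / (0.55·0.7008 + 0.3·0.2992) ≈ 0.8111
After a keyword filter='flag': P(spam) = 0.55·0.8111 / (0.55·0.8111 + 0.3·0.1889) ≈ 0.8873
After the link scanner='suspicious': P(spam) = 0.65·0.8873 / (0.65·0.8873 + 0.55·0.1127) ≈ 0.9029
After the link scanner='clean': P(spam) = 0.35·0.9029 / (0.35·0.9029 + 0.45·0.0971) ≈ 0.8786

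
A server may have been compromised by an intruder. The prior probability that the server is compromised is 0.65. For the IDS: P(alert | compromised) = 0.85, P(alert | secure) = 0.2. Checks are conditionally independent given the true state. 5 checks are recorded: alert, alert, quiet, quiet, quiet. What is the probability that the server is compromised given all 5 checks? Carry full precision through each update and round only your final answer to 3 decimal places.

0.181

After 'alert': P(compromised) = 0.85·0.6500 / (0.85·0.6500 + 0.2·0.3500) ≈ 0.8876
After 'alert': P(compromised) = 0.85·0.8876 / (0.85·0.8876 + 0.2·0.1124) ≈ 0.9711
After 'quiet': P(compromised) = 0.15·0.9711 / (0.15·0.9711 + 0.8·0.0289) ≈ 0.8628
After 'quiet': P(compromised) = 0.15·0.8628 / (0.15·0.8628 + 0.8·0.1372) ≈ 0.5411
After 'quiet': P(compromised) = 0.15·0.5411 / (0.15·0.5411 + 0.8·0.4589) ≈ 0.1811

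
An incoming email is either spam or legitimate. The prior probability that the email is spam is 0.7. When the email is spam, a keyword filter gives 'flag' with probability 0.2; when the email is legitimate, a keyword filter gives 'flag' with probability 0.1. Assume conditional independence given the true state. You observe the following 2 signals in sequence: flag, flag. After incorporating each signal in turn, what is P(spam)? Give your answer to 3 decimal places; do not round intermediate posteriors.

0.903

After 'flag': P(spam) = 0.2·0.7000 / (0.2·0.7000 + 0.1·0.3000) ≈ 0.8235
After 'flag': P(spam) = 0.2·0.8235 / (0.2·0.8235 + 0.1·0.1765) ≈ 0.9032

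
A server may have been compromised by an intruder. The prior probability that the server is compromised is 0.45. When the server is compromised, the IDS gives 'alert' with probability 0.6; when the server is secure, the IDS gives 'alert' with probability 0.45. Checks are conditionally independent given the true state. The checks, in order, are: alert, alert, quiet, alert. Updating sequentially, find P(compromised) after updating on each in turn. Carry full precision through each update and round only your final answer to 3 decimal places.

0.585

Each posterior becomes the prior for the next update.
After 'alert': P(compromised) = 0.6·0.4500 / (0.6·0.4500 + 0.45·0.5500) ≈ 0.5217
After 'alert': P(compromised) = 0.6·0.5217 / (0.6·0.5217 + 0.45·0.4783) ≈ 0.5926
After 'quiet': P(compromised) = 0.4·0.5926 / (0.4·0.5926 + 0.55·0.4074) ≈ 0.5141
After 'alert': P(compromised) = 0.6·0.5141 / (0.6·0.5141 + 0.45·0.4859) ≈ 0.5851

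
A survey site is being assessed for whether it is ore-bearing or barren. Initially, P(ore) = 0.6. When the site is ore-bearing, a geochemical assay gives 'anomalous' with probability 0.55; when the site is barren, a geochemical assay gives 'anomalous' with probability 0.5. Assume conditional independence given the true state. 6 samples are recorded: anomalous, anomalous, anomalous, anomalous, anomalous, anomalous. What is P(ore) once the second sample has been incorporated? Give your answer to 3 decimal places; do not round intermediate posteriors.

0.645

After 'anomalous': P(ore) = 0.55·0.6000 / (0.55·0.6000 + 0.5·0.4000) ≈ 0.6226
After 'anomalous': P(ore) = 0.55·0.6226 / (0.55·0.6226 + 0.5·0.3774) ≈ 0.6448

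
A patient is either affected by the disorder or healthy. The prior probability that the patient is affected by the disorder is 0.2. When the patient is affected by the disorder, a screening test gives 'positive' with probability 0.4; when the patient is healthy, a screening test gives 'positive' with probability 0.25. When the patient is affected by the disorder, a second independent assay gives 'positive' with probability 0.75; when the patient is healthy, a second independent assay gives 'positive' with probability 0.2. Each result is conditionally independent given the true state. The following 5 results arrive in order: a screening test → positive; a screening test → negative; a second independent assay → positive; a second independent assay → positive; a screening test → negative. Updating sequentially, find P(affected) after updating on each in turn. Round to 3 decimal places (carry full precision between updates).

Apply Bayes' rule sequentially, carrying P(affected) forward.
After a screening test='positive': P(affected) = 0.4·0.2000 / (0.4·0.2000 + 0.25·0.8000) ≈ 0.2857
After a screening test='negative': P(affected) = 0.6·0.2857 / (0.6·0.2857 + 0.75·0.7143) ≈ 0.2424
After a second independent assay='positive': P(affected) = 0.75·0.2424 / (0.75·0.2424 + 0.2·0.7576) ≈ 0.5455
After a second independent assay='positive': P(affected) = 0.75·0.5455 / (0.75·0.5455 + 0.2·0.4545) ≈ 0.8182
After a screening test='negative': P(affected) = 0.6·0.8182 / (0.6·0.8182 + 0.75·0.1818) ≈ 0.7826

0.783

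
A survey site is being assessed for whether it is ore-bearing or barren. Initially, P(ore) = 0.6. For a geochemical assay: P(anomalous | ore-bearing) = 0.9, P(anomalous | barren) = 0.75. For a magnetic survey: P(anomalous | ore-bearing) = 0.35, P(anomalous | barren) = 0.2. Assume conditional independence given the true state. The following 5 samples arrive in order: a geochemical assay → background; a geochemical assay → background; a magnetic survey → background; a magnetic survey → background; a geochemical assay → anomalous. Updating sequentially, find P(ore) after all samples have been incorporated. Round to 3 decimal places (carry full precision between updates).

Each posterior becomes the prior for the next update.
After a geochemical assay='background': P(ore) = 0.1·0.6000 / (0.1·0.6000 + 0.25·0.4000) ≈ 0.3750
After a geochemical assay='background': P(ore) = 0.1·0.3750 / (0.1·0.3750 + 0.25·0.6250) ≈ 0.1935
After a magnetic survey='background': P(ore) = 0.65·0.1935 / (0.65·0.1935 + 0.8·0.8065) ≈ 0.1632
After a magnetic survey='background': P(ore) = 0.65·0.1632 / (0.65·0.1632 + 0.8·0.8368) ≈ 0.1368
After a geochemical assay='anomalous': P(ore) = 0.9·0.1368 / (0.9·0.1368 + 0.75·0.8632) ≈ 0.1598

0.160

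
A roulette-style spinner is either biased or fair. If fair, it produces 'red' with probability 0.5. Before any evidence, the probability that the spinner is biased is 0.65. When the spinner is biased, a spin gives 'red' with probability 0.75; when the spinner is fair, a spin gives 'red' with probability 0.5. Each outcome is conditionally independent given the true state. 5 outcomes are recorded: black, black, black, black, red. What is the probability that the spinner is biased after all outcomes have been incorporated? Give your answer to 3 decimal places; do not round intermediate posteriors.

After 'black': P(biased) = 0.25·0.6500 / (0.25·0.6500 + 0.5·0.3500) ≈ 0.4815
After 'black': P(biased) = 0.25·0.4815 / (0.25·0.4815 + 0.5·0.5185) ≈ 0.3171
After 'black': P(biased) = 0.25·0.3171 / (0.25·0.3171 + 0.5·0.6829) ≈ 0.1884
After 'black': P(biased) = 0.25·0.1884 / (0.25·0.1884 + 0.5·0.8116) ≈ 0.1040
After 'red': P(biased) = 0.75·0.1040 / (0.75·0.1040 + 0.5·0.8960) ≈ 0.1483

0.148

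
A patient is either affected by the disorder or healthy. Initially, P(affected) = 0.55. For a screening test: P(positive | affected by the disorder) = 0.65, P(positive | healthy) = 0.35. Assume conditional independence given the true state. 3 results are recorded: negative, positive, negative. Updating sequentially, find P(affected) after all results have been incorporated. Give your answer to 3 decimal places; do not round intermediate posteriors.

0.397

After 'negative': P(affected) = 0.35·0.5500 / (0.35·0.5500 + 0.65·0.4500) ≈ 0.3969
After 'positive': P(affected) = 0.65·0.3969 / (0.65·0.3969 + 0.35·0.6031) ≈ 0.5500
After 'negative': P(affected) = 0.35·0.5500 / (0.35·0.5500 + 0.65·0.4500) ≈ 0.3969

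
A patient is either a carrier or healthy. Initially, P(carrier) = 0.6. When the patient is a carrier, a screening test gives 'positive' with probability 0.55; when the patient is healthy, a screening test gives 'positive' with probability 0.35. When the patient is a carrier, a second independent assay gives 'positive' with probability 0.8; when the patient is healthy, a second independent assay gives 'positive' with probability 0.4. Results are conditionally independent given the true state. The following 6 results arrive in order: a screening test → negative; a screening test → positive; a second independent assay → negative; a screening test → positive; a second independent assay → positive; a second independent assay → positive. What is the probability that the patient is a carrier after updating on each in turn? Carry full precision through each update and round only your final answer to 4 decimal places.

After a screening test='negative': P(carrier) = 0.45·0.6000 / (0.45·0.6000 + 0.65·0.4000) ≈ 0.5094
After a screening test='positive': P(carrier) = 0.55·0.5094 / (0.55·0.5094 + 0.35·0.4906) ≈ 0.6200
After a second independent assay='negative': P(carrier) = 0.2·0.6200 / (0.2·0.6200 + 0.6·0.3800) ≈ 0.3523
After a screening test='positive': P(carrier) = 0.55·0.3523 / (0.55·0.3523 + 0.35·0.6477) ≈ 0.4609
After a second independent assay='positive': P(carrier) = 0.8·0.4609 / (0.8·0.4609 + 0.4·0.5391) ≈ 0.6309
After a second independent assay='positive': P(carrier) = 0.8·0.6309 / (0.8·0.6309 + 0.4·0.3691) ≈ 0.7737

0.7737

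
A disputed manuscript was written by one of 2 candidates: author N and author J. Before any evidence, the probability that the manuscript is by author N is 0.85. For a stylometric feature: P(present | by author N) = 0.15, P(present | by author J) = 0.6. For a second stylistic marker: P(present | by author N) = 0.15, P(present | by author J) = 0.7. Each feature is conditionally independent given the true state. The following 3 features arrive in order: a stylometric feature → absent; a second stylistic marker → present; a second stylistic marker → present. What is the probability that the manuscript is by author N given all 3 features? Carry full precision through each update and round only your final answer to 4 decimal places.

Each posterior becomes the prior for the next update.
After a stylometric feature='absent': P(author N) = 0.85·0.8500 / (0.85·0.8500 + 0.4·0.1500) ≈ 0.9233
After a second stylistic marker='present': P(author N) = 0.15·0.9233 / (0.15·0.9233 + 0.7·0.0767) ≈ 0.7207
After a second stylistic marker='present': P(author N) = 0.15·0.7207 / (0.15·0.7207 + 0.7·0.2793) ≈ 0.3561

0.3561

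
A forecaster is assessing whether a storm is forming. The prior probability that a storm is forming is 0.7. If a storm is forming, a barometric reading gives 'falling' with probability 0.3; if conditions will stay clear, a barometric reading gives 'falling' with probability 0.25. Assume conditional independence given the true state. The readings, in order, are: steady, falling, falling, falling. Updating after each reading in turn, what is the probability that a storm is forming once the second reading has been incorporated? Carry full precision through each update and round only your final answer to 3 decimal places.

0.723

After 'steady': P(storm) = 0.7·0.7000 / (0.7·0.7000 + 0.75·0.3000) ≈ 0.6853
After 'falling': P(storm) = 0.3·0.6853 / (0.3·0.6853 + 0.25·0.3147) ≈ 0.7232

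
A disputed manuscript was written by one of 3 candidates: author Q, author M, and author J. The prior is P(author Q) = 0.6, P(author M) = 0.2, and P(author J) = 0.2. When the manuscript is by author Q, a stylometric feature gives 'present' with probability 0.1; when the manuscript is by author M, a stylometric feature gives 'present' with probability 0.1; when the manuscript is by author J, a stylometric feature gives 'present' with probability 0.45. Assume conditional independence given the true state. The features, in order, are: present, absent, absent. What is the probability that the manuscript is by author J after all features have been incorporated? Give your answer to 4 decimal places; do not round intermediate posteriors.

After 'present': normaliser = 0.1·0.6000 + 0.1·0.2000 + 0.45·0.2000; P(author Q) ≈ 0.3529, P(author M) ≈ 0.1176, P(author J) ≈ 0.5294
After 'absent': normaliser = 0.9·0.3529 + 0.9·0.1176 + 0.55·0.5294; P(author Q) ≈ 0.4444, P(author M) ≈ 0.1481, P(author J) ≈ 0.4074
After 'absent': normaliser = 0.9·0.4444 + 0.9·0.1481 + 0.55·0.4074; P(author Q) ≈ 0.5281, P(author M) ≈ 0.1760, P(author J) ≈ 0.2958

0.2958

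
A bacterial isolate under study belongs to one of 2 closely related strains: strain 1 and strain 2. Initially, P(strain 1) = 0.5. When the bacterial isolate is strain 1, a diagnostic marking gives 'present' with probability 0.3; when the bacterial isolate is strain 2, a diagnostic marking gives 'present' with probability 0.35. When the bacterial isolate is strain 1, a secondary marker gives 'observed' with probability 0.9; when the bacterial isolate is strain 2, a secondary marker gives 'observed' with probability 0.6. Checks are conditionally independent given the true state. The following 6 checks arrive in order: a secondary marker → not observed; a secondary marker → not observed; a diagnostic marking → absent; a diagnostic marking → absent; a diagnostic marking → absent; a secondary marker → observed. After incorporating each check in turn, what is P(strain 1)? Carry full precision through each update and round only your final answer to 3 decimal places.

After a secondary marker='not observed': P(strain 1) = 0.1·0.5000 / (0.1·0.5000 + 0.4·0.5000) ≈ 0.2000
After a secondary marker='not observed': P(strain 1) = 0.1·0.2000 / (0.1·0.2000 + 0.4·0.8000) ≈ 0.0588
After a diagnostic marking='absent': P(strain 1) = 0.7·0.0588 / (0.7·0.0588 + 0.65·0.9412) ≈ 0.0631
After a diagnostic marking='absent': P(strain 1) = 0.7·0.0631 / (0.7·0.0631 + 0.65·0.9369) ≈ 0.0676
After a diagnostic marking='absent': P(strain 1) = 0.7·0.0676 / (0.7·0.0676 + 0.65·0.9324) ≈ 0.0724
After a secondary marker='observed': P(strain 1) = 0.9·0.0724 / (0.9·0.0724 + 0.6·0.9276) ≈ 0.1048

0.105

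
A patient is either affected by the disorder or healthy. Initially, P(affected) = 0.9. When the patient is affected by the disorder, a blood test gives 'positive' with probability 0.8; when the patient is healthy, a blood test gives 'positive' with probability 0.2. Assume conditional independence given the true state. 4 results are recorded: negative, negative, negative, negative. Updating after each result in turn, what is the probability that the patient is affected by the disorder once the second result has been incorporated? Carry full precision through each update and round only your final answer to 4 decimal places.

After 'negative': P(affected) = 0.2·0.9000 / (0.2·0.9000 + 0.8·0.1000) ≈ 0.6923
After 'negative': P(affected) = 0.2·0.6923 / (0.2·0.6923 + 0.8·0.3077) ≈ 0.3600

0.3600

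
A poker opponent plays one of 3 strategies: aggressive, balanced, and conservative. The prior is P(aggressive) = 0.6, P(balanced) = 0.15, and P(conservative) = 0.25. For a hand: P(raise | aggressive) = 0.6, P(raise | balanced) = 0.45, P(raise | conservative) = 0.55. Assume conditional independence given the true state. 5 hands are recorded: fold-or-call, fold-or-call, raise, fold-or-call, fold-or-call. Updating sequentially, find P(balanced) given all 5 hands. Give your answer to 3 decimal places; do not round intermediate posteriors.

Each posterior becomes the prior for the next update.
After 'fold-or-call': normaliser = 0.4·0.6000 + 0.55·0.1500 + 0.45·0.2500; P(aggressive) ≈ 0.5517, P(balanced) ≈ 0.1897, P(conservative) ≈ 0.2586
After 'fold-or-call': normaliser = 0.4·0.5517 + 0.55·0.1897 + 0.45·0.2586; P(aggressive) ≈ 0.5000, P(balanced) ≈ 0.2363, P(conservative) ≈ 0.2637
After 'raise': normaliser = 0.6·0.5000 + 0.45·0.2363 + 0.55·0.2637; P(aggressive) ≈ 0.5441, P(balanced) ≈ 0.1929, P(conservative) ≈ 0.2630
After 'fold-or-call': normaliser = 0.4·0.5441 + 0.55·0.1929 + 0.45·0.2630; P(aggressive) ≈ 0.4923, P(balanced) ≈ 0.2400, P(conservative) ≈ 0.2677
After 'fold-or-call': normaliser = 0.4·0.4923 + 0.55·0.2400 + 0.45·0.2677; P(aggressive) ≈ 0.4382, P(balanced) ≈ 0.2937, P(conservative) ≈ 0.2681

0.294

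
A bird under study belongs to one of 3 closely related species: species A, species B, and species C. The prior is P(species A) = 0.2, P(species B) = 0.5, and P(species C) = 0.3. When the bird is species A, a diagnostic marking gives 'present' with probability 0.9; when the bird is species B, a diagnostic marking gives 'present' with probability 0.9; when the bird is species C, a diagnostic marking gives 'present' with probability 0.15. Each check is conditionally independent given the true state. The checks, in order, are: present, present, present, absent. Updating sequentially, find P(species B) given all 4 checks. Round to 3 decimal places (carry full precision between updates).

After 'present': normaliser = 0.9·0.2000 + 0.9·0.5000 + 0.15·0.3000; P(species A) ≈ 0.2667, P(species B) ≈ 0.6667, P(species C) ≈ 0.0667
After 'present': normaliser = 0.9·0.2667 + 0.9·0.6667 + 0.15·0.0667; P(species A) ≈ 0.2824, P(species B) ≈ 0.7059, P(species C) ≈ 0.0118
After 'present': normaliser = 0.9·0.2824 + 0.9·0.7059 + 0.15·0.0118; P(species A) ≈ 0.2851, P(species B) ≈ 0.7129, P(species C) ≈ 0.0020
After 'absent': normaliser = 0.1·0.2851 + 0.1·0.7129 + 0.85·0.0020; P(species A) ≈ 0.2810, P(species B) ≈ 0.7024, P(species C) ≈ 0.0166

0.702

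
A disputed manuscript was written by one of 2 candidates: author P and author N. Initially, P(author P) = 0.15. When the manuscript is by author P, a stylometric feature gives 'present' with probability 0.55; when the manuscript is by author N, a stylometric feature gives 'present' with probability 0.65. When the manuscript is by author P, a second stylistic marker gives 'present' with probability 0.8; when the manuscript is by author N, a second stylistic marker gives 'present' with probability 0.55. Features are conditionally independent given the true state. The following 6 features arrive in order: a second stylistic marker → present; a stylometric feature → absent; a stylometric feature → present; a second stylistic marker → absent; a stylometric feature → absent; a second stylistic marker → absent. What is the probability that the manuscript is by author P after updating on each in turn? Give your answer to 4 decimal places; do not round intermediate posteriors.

After a second stylistic marker='present': P(author P) = 0.8·0.1500 / (0.8·0.1500 + 0.55·0.8500) ≈ 0.2043
After a stylometric feature='absent': P(author P) = 0.45·0.2043 / (0.45·0.2043 + 0.35·0.7957) ≈ 0.2481
After a stylometric feature='present': P(author P) = 0.55·0.2481 / (0.55·0.2481 + 0.65·0.7519) ≈ 0.2183
After a second stylistic marker='absent': P(author P) = 0.2·0.2183 / (0.2·0.2183 + 0.45·0.7817) ≈ 0.1104
After a stylometric feature='absent': P(author P) = 0.45·0.1104 / (0.45·0.1104 + 0.35·0.8896) ≈ 0.1376
After a second stylistic marker='absent': P(author P) = 0.2·0.1376 / (0.2·0.1376 + 0.45·0.8624) ≈ 0.0662

0.0662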